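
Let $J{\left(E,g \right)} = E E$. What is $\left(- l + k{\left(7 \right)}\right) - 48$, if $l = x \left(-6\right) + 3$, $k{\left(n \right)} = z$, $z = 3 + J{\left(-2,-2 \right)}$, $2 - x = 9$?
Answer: $-86$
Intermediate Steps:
$x = -7$ ($x = 2 - 9 = -7$)
$J{\left(E,g \right)} = E^{2}$
$z = 7$ ($z = 3 + \left(-2\right)^{2} = 3 + 4 = 7$)
$k{\left(n \right)} = 7$
$l = 45$ ($l = \left(-7\right) \left(-6\right) + 3 = 42 + 3 = 45$)
$\left(- l + k{\left(7 \right)}\right) - 48 = \left(\left(-1\right) 45 + 7\right) - 48 = \left(-45 + 7\right) - 48 = -38 - 48 = -86$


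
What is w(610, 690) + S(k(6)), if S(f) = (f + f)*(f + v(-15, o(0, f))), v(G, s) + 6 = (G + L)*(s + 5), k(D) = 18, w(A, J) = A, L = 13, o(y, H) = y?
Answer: 682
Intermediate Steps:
v(G, s) = -6 + (5 + s)*(13 + G) (v(G, s) = -6 + (G + 13)*(s + 5) = -6 + (13 + G)*(5 + s) = -6 + (5 + s)*(13 + G))
S(f) = 2*f*(-16 + f) (S(f) = (f + f)*(f + (59 + 5*(-15) + 13*0 - 15*0)) = (2*f)*(f + (59 - 75 + 0 + 0)) = (2*f)*(f - 16) = (2*f)*(-16 + f) = 2*f*(-16 + f))
w(610, 690) + S(k(6)) = 610 + 2*18*(-16 + 18) = 610 + 2*18*2 = 610 + 72 = 682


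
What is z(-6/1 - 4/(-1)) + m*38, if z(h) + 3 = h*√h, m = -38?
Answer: -1447 - 2*I*√2 ≈ -1447.0 - 2.8284*I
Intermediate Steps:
z(h) = -3 + h^(3/2) (z(h) = -3 + h*√h = -3 + h^(3/2))
z(-6/1 - 4/(-1)) + m*38 = (-3 + (-6/1 - 4/(-1))^(3/2)) - 38*38 = (-3 + (-6*1 - 4*(-1))^(3/2)) - 1444 = (-3 + (-6 + 4)^(3/2)) - 1444 = (-3 + (-2)^(3/2)) - 1444 = (-3 - 2*I*√2) - 1444 = -1447 - 2*I*√2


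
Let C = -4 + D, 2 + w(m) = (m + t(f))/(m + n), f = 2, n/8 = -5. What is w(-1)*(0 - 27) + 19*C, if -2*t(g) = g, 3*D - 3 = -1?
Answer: -1310/123 ≈ -10.650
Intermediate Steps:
D = ⅔ (D = 1 + (⅓)*(-1) = 1 - ⅓ = ⅔ ≈ 0.66667)
n = -40 (n = 8*(-5) = -40)
t(g) = -g/2
w(m) = -2 + (-1 + m)/(-40 + m) (w(m) = -2 + (m - ½*2)/(m - 40) = -2 + (m - 1)/(-40 + m) = -2 + (-1 + m)/(-40 + m))
C = -10/3 (C = -4 + ⅔ = -10/3 ≈ -3.3333)
w(-1)*(0 - 27) + 19*C = ((79 - 1*(-1))/(-40 - 1))*(0 - 27) + 19*(-10/3) = ((79 + 1)/(-41))*(-27) - 190/3 = -1/41*80*(-27) - 190/3 = -80/41*(-27) - 190/3 = 2160/41 - 190/3 = -1310/123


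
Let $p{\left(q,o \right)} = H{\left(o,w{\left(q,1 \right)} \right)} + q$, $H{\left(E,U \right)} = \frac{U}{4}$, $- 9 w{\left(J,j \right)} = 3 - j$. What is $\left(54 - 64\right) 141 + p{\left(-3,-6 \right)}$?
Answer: $- \frac{25435}{18} \approx -1413.1$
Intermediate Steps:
$w{\left(J,j \right)} = - \frac{1}{3} + \frac{j}{9}$ ($w{\left(J,j \right)} = - \frac{3 - j}{9} = - \frac{1}{3} + \frac{j}{9}$)
$H{\left(E,U \right)} = \frac{U}{4}$ ($H{\left(E,U \right)} = U \frac{1}{4} = \frac{U}{4}$)
$p{\left(q,o \right)} = - \frac{1}{18} + q$ ($p{\left(q,o \right)} = \frac{- \frac{1}{3} + \frac{1}{9} \cdot 1}{4} + q = \frac{- \frac{1}{3} + \frac{1}{9}}{4} + q = \frac{1}{4} \left(- \frac{2}{9}\right) + q = - \frac{1}{18} + q$)
$\left(54 - 64\right) 141 + p{\left(-3,-6 \right)} = \left(54 - 64\right) 141 - \frac{55}{18} = \left(-10\right) 141 - \frac{55}{18} = -1410 - \frac{55}{18} = - \frac{25435}{18}$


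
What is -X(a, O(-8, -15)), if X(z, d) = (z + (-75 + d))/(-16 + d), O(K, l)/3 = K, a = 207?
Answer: 27/10 ≈ 2.7000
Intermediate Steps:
O(K, l) = 3*K
X(z, d) = (-75 + d + z)/(-16 + d)
-X(a, O(-8, -15)) = -(-75 + 3*(-8) + 207)/(-16 + 3*(-8)) = -(-75 - 24 + 207)/(-16 - 24) = -108/(-40) = -(-1)*108/40 = -1*(-27/10) = 27/10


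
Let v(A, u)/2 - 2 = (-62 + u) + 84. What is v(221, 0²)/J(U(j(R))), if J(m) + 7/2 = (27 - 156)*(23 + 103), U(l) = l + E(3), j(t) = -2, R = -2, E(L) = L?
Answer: -96/32515 ≈ -0.0029525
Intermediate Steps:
U(l) = 3 + l (U(l) = l + 3 = 3 + l)
v(A, u) = 48 + 2*u (v(A, u) = 4 + 2*((-62 + u) + 84) = 4 + 2*(22 + u) = 4 + (44 + 2*u) = 48 + 2*u)
J(m) = -32515/2 (J(m) = -7/2 + (27 - 156)*(23 + 103) = -7/2 - 129*126 = -7/2 - 16254 = -32515/2)
v(221, 0²)/J(U(j(R))) = (48 + 2*0²)/(-32515/2) = (48 + 2*0)*(-2/32515) = (48 + 0)*(-2/32515) = 48*(-2/32515) = -96/32515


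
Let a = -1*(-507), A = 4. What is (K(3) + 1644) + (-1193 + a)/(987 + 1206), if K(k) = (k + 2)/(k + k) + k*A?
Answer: 2421833/1462 ≈ 1656.5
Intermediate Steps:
a = 507
K(k) = 4*k + (2 + k)/(2*k) (K(k) = (k + 2)/(k + k) + k*4 = (2 + k)/((2*k)) + 4*k = (2 + k)*(1/(2*k)) + 4*k = (2 + k)/(2*k) + 4*k = 4*k + (2 + k)/(2*k))
(K(3) + 1644) + (-1193 + a)/(987 + 1206) = ((½ + 1/3 + 4*3) + 1644) + (-1193 + 507)/(987 + 1206) = ((½ + ⅓ + 12) + 1644) - 686/2193 = (77/6 + 1644) - 686*1/2193 = 9941/6 - 686/2193 = 2421833/1462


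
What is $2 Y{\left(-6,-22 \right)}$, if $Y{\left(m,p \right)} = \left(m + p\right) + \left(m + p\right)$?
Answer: $-112$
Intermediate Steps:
$Y{\left(m,p \right)} = 2 m + 2 p$
$2 Y{\left(-6,-22 \right)} = 2 \left(2 \left(-6\right) + 2 \left(-22\right)\right) = 2 \left(-12 - 44\right) = 2 \left(-56\right) = -112$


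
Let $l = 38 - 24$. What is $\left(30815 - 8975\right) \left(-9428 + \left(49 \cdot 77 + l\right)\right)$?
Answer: $-123199440$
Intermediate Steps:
$l = 14$
$\left(30815 - 8975\right) \left(-9428 + \left(49 \cdot 77 + l\right)\right) = \left(30815 - 8975\right) \left(-9428 + \left(49 \cdot 77 + 14\right)\right) = 21840 \left(-9428 + \left(3773 + 14\right)\right) = 21840 \left(-9428 + 3787\right) = 21840 \left(-5641\right) = -123199440$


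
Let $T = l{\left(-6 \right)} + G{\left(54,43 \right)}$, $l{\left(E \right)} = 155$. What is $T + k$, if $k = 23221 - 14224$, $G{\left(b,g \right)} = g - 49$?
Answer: $9146$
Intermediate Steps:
$G{\left(b,g \right)} = -49 + g$ ($G{\left(b,g \right)} = g - 49 = -49 + g$)
$T = 149$ ($T = 155 + \left(-49 + 43\right) = 155 - 6 = 149$)
$k = 8997$
$T + k = 149 + 8997 = 9146$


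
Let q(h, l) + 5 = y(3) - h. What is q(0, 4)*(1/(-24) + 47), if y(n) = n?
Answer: -1127/12 ≈ -93.917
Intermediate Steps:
q(h, l) = -2 - h (q(h, l) = -5 + (3 - h) = -2 - h)
q(0, 4)*(1/(-24) + 47) = (-2 - 1*0)*(1/(-24) + 47) = (-2 + 0)*(-1/24 + 47) = -2*1127/24 = -1127/12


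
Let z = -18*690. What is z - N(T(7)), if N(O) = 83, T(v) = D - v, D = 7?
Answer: -12503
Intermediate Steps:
T(v) = 7 - v
z = -12420
z - N(T(7)) = -12420 - 1*83 = -12420 - 83 = -12503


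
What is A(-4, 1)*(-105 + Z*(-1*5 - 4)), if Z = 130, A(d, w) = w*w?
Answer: -1275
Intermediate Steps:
A(d, w) = w²
A(-4, 1)*(-105 + Z*(-1*5 - 4)) = 1²*(-105 + 130*(-1*5 - 4)) = 1*(-105 + 130*(-5 - 4)) = 1*(-105 + 130*(-9)) = 1*(-105 - 1170) = 1*(-1275) = -1275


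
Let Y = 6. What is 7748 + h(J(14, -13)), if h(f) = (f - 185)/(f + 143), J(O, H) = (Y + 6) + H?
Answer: 550015/71 ≈ 7746.7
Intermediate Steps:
J(O, H) = 12 + H (J(O, H) = (6 + 6) + H = 12 + H)
h(f) = (-185 + f)/(143 + f)
7748 + h(J(14, -13)) = 7748 + (-185 + (12 - 13))/(143 + (12 - 13)) = 7748 + (-185 - 1)/(143 - 1) = 7748 - 186/142 = 7748 + (1/142)*(-186) = 7748 - 93/71 = 550015/71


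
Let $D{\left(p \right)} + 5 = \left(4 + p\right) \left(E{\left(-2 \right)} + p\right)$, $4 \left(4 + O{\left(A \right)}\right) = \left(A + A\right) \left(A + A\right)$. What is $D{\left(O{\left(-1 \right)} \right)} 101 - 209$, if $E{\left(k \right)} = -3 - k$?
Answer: $-1118$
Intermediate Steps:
$O{\left(A \right)} = -4 + A^{2}$ ($O{\left(A \right)} = -4 + \frac{\left(A + A\right) \left(A + A\right)}{4} = -4 + \frac{2 A 2 A}{4} = -4 + \frac{4 A^{2}}{4} = -4 + A^{2}$)
$D{\left(p \right)} = -5 + \left(-1 + p\right) \left(4 + p\right)$ ($D{\left(p \right)} = -5 + \left(4 + p\right) \left(\left(-3 - -2\right) + p\right) = -5 + \left(4 + p\right) \left(\left(-3 + 2\right) + p\right) = -5 + \left(4 + p\right) \left(-1 + p\right) = -5 + \left(-1 + p\right) \left(4 + p\right)$)
$D{\left(O{\left(-1 \right)} \right)} 101 - 209 = \left(-9 + \left(-4 + \left(-1\right)^{2}\right)^{2} + 3 \left(-4 + \left(-1\right)^{2}\right)\right) 101 - 209 = \left(-9 + \left(-4 + 1\right)^{2} + 3 \left(-4 + 1\right)\right) 101 - 209 = \left(-9 + \left(-3\right)^{2} + 3 \left(-3\right)\right) 101 - 209 = \left(-9 + 9 - 9\right) 101 - 209 = \left(-9\right) 101 - 209 = -909 - 209 = -1118$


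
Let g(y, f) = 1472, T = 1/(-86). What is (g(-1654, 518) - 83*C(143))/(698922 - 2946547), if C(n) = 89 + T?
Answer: 508607/193295750 ≈ 0.0026312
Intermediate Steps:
T = -1/86 ≈ -0.011628
C(n) = 7653/86 (C(n) = 89 - 1/86 = 7653/86)
(g(-1654, 518) - 83*C(143))/(698922 - 2946547) = (1472 - 83*7653/86)/(698922 - 2946547) = (1472 - 635199/86)/(-2247625) = -508607/86*(-1/2247625) = 508607/193295750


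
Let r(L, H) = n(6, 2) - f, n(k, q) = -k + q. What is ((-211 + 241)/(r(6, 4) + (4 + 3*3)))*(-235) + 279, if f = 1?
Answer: -2409/4 ≈ -602.25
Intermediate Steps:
n(k, q) = q - k
r(L, H) = -5 (r(L, H) = (2 - 1*6) - 1*1 = (2 - 6) - 1 = -4 - 1 = -5)
((-211 + 241)/(r(6, 4) + (4 + 3*3)))*(-235) + 279 = ((-211 + 241)/(-5 + (4 + 3*3)))*(-235) + 279 = (30/(-5 + (4 + 9)))*(-235) + 279 = (30/(-5 + 13))*(-235) + 279 = (30/8)*(-235) + 279 = (30*(⅛))*(-235) + 279 = (15/4)*(-235) + 279 = -3525/4 + 279 = -2409/4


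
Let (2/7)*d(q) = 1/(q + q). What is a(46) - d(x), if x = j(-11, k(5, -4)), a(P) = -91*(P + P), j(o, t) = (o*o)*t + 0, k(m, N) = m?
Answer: -20260247/2420 ≈ -8372.0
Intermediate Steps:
j(o, t) = t*o**2 (j(o, t) = o**2*t + 0 = t*o**2 + 0 = t*o**2)
a(P) = -182*P
x = 605 (x = 5*(-11)**2 = 5*121 = 605)
d(q) = 7/(4*q) (d(q) = 7/(2*(q + q)) = 7/(2*((2*q))) = 7*(1/(2*q))/2 = 7/(4*q))
a(46) - d(x) = -182*46 - 7/(4*605) = -8372 - 7/(4*605) = -8372 - 1*7/2420 = -8372 - 7/2420 = -20260247/2420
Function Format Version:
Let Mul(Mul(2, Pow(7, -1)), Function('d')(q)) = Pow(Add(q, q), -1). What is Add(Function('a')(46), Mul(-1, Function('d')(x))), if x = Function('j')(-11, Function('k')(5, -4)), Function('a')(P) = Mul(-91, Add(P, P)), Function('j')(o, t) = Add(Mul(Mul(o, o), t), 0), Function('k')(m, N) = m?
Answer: Rational(-20260247, 2420) ≈ -8372.0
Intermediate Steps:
Function('j')(o, t) = Mul(t, Pow(o, 2)) (Function('j')(o, t) = Add(Mul(Pow(o, 2), t), 0) = Add(Mul(t, Pow(o, 2)), 0) = Mul(t, Pow(o, 2)))
Function('a')(P) = Mul(-182, P) (Function('a')(P) = Mul(-91, Mul(2, P)) = Mul(-182, P))
x = 605 (x = Mul(5, Pow(-11, 2)) = Mul(5, 121) = 605)
Function('d')(q) = Mul(Rational(7, 4), Pow(q, -1)) (Function('d')(q) = Mul(Rational(7, 2), Pow(Add(q, q), -1)) = Mul(Rational(7, 2), Pow(Mul(2, q), -1)) = Mul(Rational(7, 2), Mul(Rational(1, 2), Pow(q, -1))) = Mul(Rational(7, 4), Pow(q, -1)))
Add(Function('a')(46), Mul(-1, Function('d')(x))) = Add(Mul(-182, 46), Mul(-1, Mul(Rational(7, 4), Pow(605, -1)))) = Add(-8372, Mul(-1, Mul(Rational(7, 4), Rational(1, 605)))) = Add(-8372, Mul(-1, Rational(7, 2420))) = Add(-8372, Rational(-7, 2420)) = Rational(-20260247, 2420)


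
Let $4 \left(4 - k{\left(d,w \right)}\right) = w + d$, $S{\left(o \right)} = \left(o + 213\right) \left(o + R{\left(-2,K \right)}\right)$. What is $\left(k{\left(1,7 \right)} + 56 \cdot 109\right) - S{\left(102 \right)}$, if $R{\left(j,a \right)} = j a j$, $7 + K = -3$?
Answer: $-13424$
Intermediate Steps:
$K = -10$ ($K = -7 - 3 = -10$)
$R{\left(j,a \right)} = a j^{2}$ ($R{\left(j,a \right)} = a j j = a j^{2}$)
$S{\left(o \right)} = \left(-40 + o\right) \left(213 + o\right)$ ($S{\left(o \right)} = \left(o + 213\right) \left(o - 10 \left(-2\right)^{2}\right) = \left(213 + o\right) \left(o - 40\right) = \left(213 + o\right) \left(-40 + o\right) = \left(-40 + o\right) \left(213 + o\right)$)
$k{\left(d,w \right)} = 4 - \frac{d}{4} - \frac{w}{4}$ ($k{\left(d,w \right)} = 4 - \frac{w + d}{4} = 4 - \frac{d + w}{4} = 4 - \left(\frac{d}{4} + \frac{w}{4}\right) = 4 - \frac{d}{4} - \frac{w}{4}$)
$\left(k{\left(1,7 \right)} + 56 \cdot 109\right) - S{\left(102 \right)} = \left(\left(4 - \frac{1}{4} - \frac{7}{4}\right) + 56 \cdot 109\right) - \left(-8520 + 102^{2} + 173 \cdot 102\right) = \left(\left(4 - \frac{1}{4} - \frac{7}{4}\right) + 6104\right) - \left(-8520 + 10404 + 17646\right) = \left(2 + 6104\right) - 19530 = 6106 - 19530 = -13424$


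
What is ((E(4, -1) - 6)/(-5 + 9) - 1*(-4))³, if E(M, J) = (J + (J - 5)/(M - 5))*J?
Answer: 125/64 ≈ 1.9531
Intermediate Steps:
E(M, J) = J*(J + (-5 + J)/(-5 + M)) (E(M, J) = (J + (-5 + J)/(-5 + M))*J = J*(J + (-5 + J)/(-5 + M)))
((E(4, -1) - 6)/(-5 + 9) - 1*(-4))³ = ((-(-5 - 4*(-1) - 1*4)/(-5 + 4) - 6)/(-5 + 9) - 1*(-4))³ = ((-1*(-5 + 4 - 4)/(-1) - 6)/4 + 4)³ = ((-1*(-1)*(-5) - 6)*(¼) + 4)³ = ((-5 - 6)*(¼) + 4)³ = (-11*¼ + 4)³ = (-11/4 + 4)³ = (5/4)³ = 125/64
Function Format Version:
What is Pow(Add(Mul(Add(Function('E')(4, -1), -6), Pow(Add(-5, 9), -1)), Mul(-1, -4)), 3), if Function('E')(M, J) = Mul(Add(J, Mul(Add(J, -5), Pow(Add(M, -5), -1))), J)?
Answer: Rational(125, 64) ≈ 1.9531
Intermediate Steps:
Function('E')(M, J) = Mul(J, Add(J, Mul(Pow(Add(-5, M), -1), Add(-5, J)))) (Function('E')(M, J) = Mul(Add(J, Mul(Add(-5, J), Pow(Add(-5, M), -1))), J) = Mul(Add(J, Mul(Pow(Add(-5, M), -1), Add(-5, J))), J) = Mul(J, Add(J, Mul(Pow(Add(-5, M), -1), Add(-5, J)))))
Pow(Add(Mul(Add(Function('E')(4, -1), -6), Pow(Add(-5, 9), -1)), Mul(-1, -4)), 3) = Pow(Add(Mul(Add(Mul(-1, Pow(Add(-5, 4), -1), Add(-5, Mul(-4, -1), Mul(-1, 4))), -6), Pow(Add(-5, 9), -1)), Mul(-1, -4)), 3) = Pow(Add(Mul(Add(Mul(-1, Pow(-1, -1), Add(-5, 4, -4)), -6), Pow(4, -1)), 4), 3) = Pow(Add(Mul(Add(Mul(-1, -1, -5), -6), Rational(1, 4)), 4), 3) = Pow(Add(Mul(Add(-5, -6), Rational(1, 4)), 4), 3) = Pow(Add(Mul(-11, Rational(1, 4)), 4), 3) = Pow(Add(Rational(-11, 4), 4), 3) = Pow(Rational(5, 4), 3) = Rational(125, 64)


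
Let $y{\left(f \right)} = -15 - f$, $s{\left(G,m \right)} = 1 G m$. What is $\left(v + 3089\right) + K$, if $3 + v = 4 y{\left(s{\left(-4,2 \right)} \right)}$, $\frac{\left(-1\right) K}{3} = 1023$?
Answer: $-11$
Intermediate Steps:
$K = -3069$ ($K = \left(-3\right) 1023 = -3069$)
$s{\left(G,m \right)} = G m$
$v = -31$ ($v = -3 + 4 \left(-15 - \left(-4\right) 2\right) = -3 + 4 \left(-15 - -8\right) = -3 + 4 \left(-15 + 8\right) = -3 + 4 \left(-7\right) = -3 - 28 = -31$)
$\left(v + 3089\right) + K = \left(-31 + 3089\right) - 3069 = 3058 - 3069 = -11$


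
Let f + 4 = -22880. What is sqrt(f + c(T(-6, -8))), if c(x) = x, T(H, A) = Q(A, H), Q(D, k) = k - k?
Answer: 2*I*sqrt(5721) ≈ 151.27*I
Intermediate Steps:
f = -22884 (f = -4 - 22880 = -22884)
Q(D, k) = 0
T(H, A) = 0
sqrt(f + c(T(-6, -8))) = sqrt(-22884 + 0) = sqrt(-22884) = 2*I*sqrt(5721)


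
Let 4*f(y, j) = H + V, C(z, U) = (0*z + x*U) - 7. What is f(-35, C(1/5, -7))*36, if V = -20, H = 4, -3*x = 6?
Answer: -144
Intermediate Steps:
x = -2 (x = -⅓*6 = -2)
C(z, U) = -7 - 2*U (C(z, U) = (0*z - 2*U) - 7 = (0 - 2*U) - 7 = -2*U - 7 = -7 - 2*U)
f(y, j) = -4 (f(y, j) = (4 - 20)/4 = (¼)*(-16) = -4)
f(-35, C(1/5, -7))*36 = -4*36 = -144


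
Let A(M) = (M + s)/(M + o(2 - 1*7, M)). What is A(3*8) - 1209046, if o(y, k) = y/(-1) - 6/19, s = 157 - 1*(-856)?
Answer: -658910367/545 ≈ -1.2090e+6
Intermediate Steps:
s = 1013 (s = 157 + 856 = 1013)
o(y, k) = -6/19 - y (o(y, k) = y*(-1) - 6*1/19 = -y - 6/19 = -6/19 - y)
A(M) = (1013 + M)/(89/19 + M) (A(M) = (M + 1013)/(M + (-6/19 - (2 - 1*7))) = (1013 + M)/(M + (-6/19 - (2 - 7))) = (1013 + M)/(M + (-6/19 - 1*(-5))) = (1013 + M)/(M + (-6/19 + 5)) = (1013 + M)/(M + 89/19) = (1013 + M)/(89/19 + M))
A(3*8) - 1209046 = 19*(1013 + 3*8)/(89 + 19*(3*8)) - 1209046 = 19*(1013 + 24)/(89 + 19*24) - 1209046 = 19*1037/(89 + 456) - 1209046 = 19*1037/545 - 1209046 = 19*(1/545)*1037 - 1209046 = 19703/545 - 1209046 = -658910367/545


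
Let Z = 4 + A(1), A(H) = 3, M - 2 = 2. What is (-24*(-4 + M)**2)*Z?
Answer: 0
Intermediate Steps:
M = 4 (M = 2 + 2 = 4)
Z = 7 (Z = 4 + 3 = 7)
(-24*(-4 + M)**2)*Z = -24*(-4 + 4)**2*7 = -24*0**2*7 = -24*0*7 = 0*7 = 0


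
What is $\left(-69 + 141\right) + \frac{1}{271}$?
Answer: $\frac{19513}{271} \approx 72.004$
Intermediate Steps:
$\left(-69 + 141\right) + \frac{1}{271} = 72 + \frac{1}{271} = \frac{19513}{271}$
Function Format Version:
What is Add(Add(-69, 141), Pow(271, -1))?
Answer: Rational(19513, 271) ≈ 72.004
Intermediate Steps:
Add(Add(-69, 141), Pow(271, -1)) = Add(72, Rational(1, 271)) = Rational(19513, 271)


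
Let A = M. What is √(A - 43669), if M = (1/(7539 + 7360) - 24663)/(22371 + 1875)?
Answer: I*√158297954914124049543/60206859 ≈ 208.97*I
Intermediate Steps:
M = -183727018/180620577 (M = (1/14899 - 24663)/24246 = (1/14899 - 24663)*(1/24246) = -367454036/14899*1/24246 = -183727018/180620577 ≈ -1.0172)
A = -183727018/180620577 ≈ -1.0172
√(A - 43669) = √(-183727018/180620577 - 43669) = √(-7887703704031/180620577) = I*√158297954914124049543/60206859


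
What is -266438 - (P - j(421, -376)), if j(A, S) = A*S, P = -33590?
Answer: -391144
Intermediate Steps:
-266438 - (P - j(421, -376)) = -266438 - (-33590 - 421*(-376)) = -266438 - (-33590 - 1*(-158296)) = -266438 - (-33590 + 158296) = -266438 - 1*124706 = -266438 - 124706 = -391144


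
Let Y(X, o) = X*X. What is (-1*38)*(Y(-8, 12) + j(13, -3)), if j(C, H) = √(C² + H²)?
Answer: -2432 - 38*√178 ≈ -2939.0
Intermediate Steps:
Y(X, o) = X²
(-1*38)*(Y(-8, 12) + j(13, -3)) = (-1*38)*((-8)² + √(13² + (-3)²)) = -38*(64 + √(169 + 9)) = -38*(64 + √178) = -2432 - 38*√178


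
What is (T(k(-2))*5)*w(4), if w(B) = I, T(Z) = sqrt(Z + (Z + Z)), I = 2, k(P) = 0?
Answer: 0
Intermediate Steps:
T(Z) = sqrt(3)*sqrt(Z) (T(Z) = sqrt(Z + 2*Z) = sqrt(3*Z) = sqrt(3)*sqrt(Z))
w(B) = 2
(T(k(-2))*5)*w(4) = ((sqrt(3)*sqrt(0))*5)*2 = ((sqrt(3)*0)*5)*2 = (0*5)*2 = 0*2 = 0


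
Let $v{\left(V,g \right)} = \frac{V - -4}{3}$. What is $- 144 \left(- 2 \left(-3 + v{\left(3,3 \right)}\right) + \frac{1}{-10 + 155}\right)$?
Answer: $- \frac{27984}{145} \approx -192.99$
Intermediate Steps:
$v{\left(V,g \right)} = \frac{4}{3} + \frac{V}{3}$ ($v{\left(V,g \right)} = \left(V + 4\right) \frac{1}{3} = \left(4 + V\right) \frac{1}{3} = \frac{4}{3} + \frac{V}{3}$)
$- 144 \left(- 2 \left(-3 + v{\left(3,3 \right)}\right) + \frac{1}{-10 + 155}\right) = - 144 \left(- 2 \left(-3 + \left(\frac{4}{3} + \frac{1}{3} \cdot 3\right)\right) + \frac{1}{-10 + 155}\right) = - 144 \left(- 2 \left(-3 + \left(\frac{4}{3} + 1\right)\right) + \frac{1}{145}\right) = - 144 \left(- 2 \left(-3 + \frac{7}{3}\right) + \frac{1}{145}\right) = - 144 \left(\left(-2\right) \left(- \frac{2}{3}\right) + \frac{1}{145}\right) = - 144 \left(\frac{4}{3} + \frac{1}{145}\right) = \left(-144\right) \frac{583}{435} = - \frac{27984}{145}$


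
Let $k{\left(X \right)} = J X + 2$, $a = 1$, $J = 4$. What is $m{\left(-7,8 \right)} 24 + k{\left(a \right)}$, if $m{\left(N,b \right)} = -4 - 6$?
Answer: $-234$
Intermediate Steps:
$m{\left(N,b \right)} = -10$
$k{\left(X \right)} = 2 + 4 X$ ($k{\left(X \right)} = 4 X + 2 = 2 + 4 X$)
$m{\left(-7,8 \right)} 24 + k{\left(a \right)} = \left(-10\right) 24 + \left(2 + 4 \cdot 1\right) = -240 + \left(2 + 4\right) = -240 + 6 = -234$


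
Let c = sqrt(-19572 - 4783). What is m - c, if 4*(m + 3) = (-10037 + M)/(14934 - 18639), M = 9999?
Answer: -1169/390 - I*sqrt(24355) ≈ -2.9974 - 156.06*I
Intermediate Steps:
c = I*sqrt(24355) (c = sqrt(-24355) = I*sqrt(24355) ≈ 156.06*I)
m = -1169/390 (m = -3 + ((-10037 + 9999)/(14934 - 18639))/4 = -3 + (-38/(-3705))/4 = -3 + (-38*(-1/3705))/4 = -3 + (1/4)*(2/195) = -3 + 1/390 = -1169/390 ≈ -2.9974)
m - c = -1169/390 - I*sqrt(24355)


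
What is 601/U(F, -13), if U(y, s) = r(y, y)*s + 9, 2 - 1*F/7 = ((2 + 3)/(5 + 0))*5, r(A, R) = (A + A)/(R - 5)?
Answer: -601/12 ≈ -50.083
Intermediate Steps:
r(A, R) = 2*A/(-5 + R) (r(A, R) = (2*A)/(-5 + R) = 2*A/(-5 + R))
F = -21 (F = 14 - 7*(2 + 3)/(5 + 0)*5 = 14 - 7*5/5*5 = 14 - 7*5*(⅕)*5 = 14 - 7*5 = 14 - 35 = -21)
U(y, s) = 9 + 2*s*y/(-5 + y) (U(y, s) = (2*y/(-5 + y))*s + 9 = 2*s*y/(-5 + y) + 9 = 9 + 2*s*y/(-5 + y))
601/U(F, -13) = 601/(((-45 + 9*(-21) + 2*(-13)*(-21))/(-5 - 21))) = 601/(((-45 - 189 + 546)/(-26))) = 601/((-1/26*312)) = 601/(-12) = 601*(-1/12) = -601/12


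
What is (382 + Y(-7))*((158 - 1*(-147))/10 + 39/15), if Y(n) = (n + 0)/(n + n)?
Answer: 50643/4 ≈ 12661.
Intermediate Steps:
Y(n) = 1/2 (Y(n) = n/((2*n)) = n*(1/(2*n)) = 1/2)
(382 + Y(-7))*((158 - 1*(-147))/10 + 39/15) = (382 + 1/2)*((158 - 1*(-147))/10 + 39/15) = 765*((158 + 147)*(1/10) + 39*(1/15))/2 = 765*(305*(1/10) + 13/5)/2 = 765*(61/2 + 13/5)/2 = (765/2)*(331/10) = 50643/4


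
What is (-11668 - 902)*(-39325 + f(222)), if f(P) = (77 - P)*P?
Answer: 898943550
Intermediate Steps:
f(P) = P*(77 - P)
(-11668 - 902)*(-39325 + f(222)) = (-11668 - 902)*(-39325 + 222*(77 - 1*222)) = -12570*(-39325 + 222*(77 - 222)) = -12570*(-39325 + 222*(-145)) = -12570*(-39325 - 32190) = -12570*(-71515) = 898943550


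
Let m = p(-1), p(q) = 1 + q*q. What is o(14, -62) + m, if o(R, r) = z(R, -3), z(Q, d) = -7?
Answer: -5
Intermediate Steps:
p(q) = 1 + q²
m = 2 (m = 1 + (-1)² = 1 + 1 = 2)
o(R, r) = -7
o(14, -62) + m = -7 + 2 = -5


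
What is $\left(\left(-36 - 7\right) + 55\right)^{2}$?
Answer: $144$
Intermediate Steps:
$\left(\left(-36 - 7\right) + 55\right)^{2} = \left(-43 + 55\right)^{2} = 12^{2} = 144$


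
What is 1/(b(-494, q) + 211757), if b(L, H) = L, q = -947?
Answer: 1/211263 ≈ 4.7334e-6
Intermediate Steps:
1/(b(-494, q) + 211757) = 1/(-494 + 211757) = 1/211263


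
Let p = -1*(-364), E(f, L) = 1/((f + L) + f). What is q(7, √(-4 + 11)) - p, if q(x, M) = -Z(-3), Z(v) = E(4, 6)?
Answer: -5097/14 ≈ -364.07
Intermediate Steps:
E(f, L) = 1/(L + 2*f) (E(f, L) = 1/((L + f) + f) = 1/(L + 2*f))
Z(v) = 1/14 (Z(v) = 1/(6 + 2*4) = 1/(6 + 8) = 1/14)
p = 364
q(x, M) = -1/14 (q(x, M) = -1*1/14 = -1/14)
q(7, √(-4 + 11)) - p = -1/14 - 1*364 = -1/14 - 364 = -5097/14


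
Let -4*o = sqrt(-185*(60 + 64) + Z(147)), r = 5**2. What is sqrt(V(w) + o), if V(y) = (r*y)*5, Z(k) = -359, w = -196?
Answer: sqrt(-98000 - I*sqrt(23299))/2 ≈ 0.1219 - 156.52*I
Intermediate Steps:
r = 25
o = -I*sqrt(23299)/4 (o = -sqrt(-185*(60 + 64) - 359)/4 = -sqrt(-185*124 - 359)/4 = -sqrt(-22940 - 359)/4 = -I*sqrt(23299)/4 ≈ -38.16*I)
V(y) = 125*y (V(y) = (25*y)*5 = 125*y)
sqrt(V(w) + o) = sqrt(125*(-196) - I*sqrt(23299)/4) = sqrt(-24500 - I*sqrt(23299)/4)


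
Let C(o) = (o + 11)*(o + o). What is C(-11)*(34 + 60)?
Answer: 0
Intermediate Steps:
C(o) = 2*o*(11 + o) (C(o) = (11 + o)*(2*o) = 2*o*(11 + o))
C(-11)*(34 + 60) = (2*(-11)*(11 - 11))*(34 + 60) = (2*(-11)*0)*94 = 0*94 = 0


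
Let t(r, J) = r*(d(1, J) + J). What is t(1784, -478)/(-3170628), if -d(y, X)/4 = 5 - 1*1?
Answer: 220324/792657 ≈ 0.27796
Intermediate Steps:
d(y, X) = -16 (d(y, X) = -4*(5 - 1*1) = -4*(5 - 1) = -4*4 = -16)
t(r, J) = r*(-16 + J)
t(1784, -478)/(-3170628) = (1784*(-16 - 478))/(-3170628) = (1784*(-494))*(-1/3170628) = -881296*(-1/3170628) = 220324/792657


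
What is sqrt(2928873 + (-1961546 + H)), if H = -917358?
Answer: sqrt(49969) ≈ 223.54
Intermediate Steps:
sqrt(2928873 + (-1961546 + H)) = sqrt(2928873 + (-1961546 - 917358)) = sqrt(2928873 - 2878904) = sqrt(49969)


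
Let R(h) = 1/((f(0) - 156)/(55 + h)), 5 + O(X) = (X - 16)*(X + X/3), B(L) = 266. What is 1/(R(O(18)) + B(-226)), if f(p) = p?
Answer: 78/20699 ≈ 0.0037683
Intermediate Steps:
O(X) = -5 + 4*X*(-16 + X)/3 (O(X) = -5 + (X - 16)*(X + X/3) = -5 + (-16 + X)*(X + X*(⅓)) = -5 + (-16 + X)*(X + X/3) = -5 + (-16 + X)*(4*X/3) = -5 + 4*X*(-16 + X)/3)
R(h) = -55/156 - h/156 (R(h) = 1/((0 - 156)/(55 + h)) = 1/(-156/(55 + h)) = -55/156 - h/156)
1/(R(O(18)) + B(-226)) = 1/((-55/156 - (-5 - 64/3*18 + (4/3)*18²)/156) + 266) = 1/((-55/156 - (-5 - 384 + (4/3)*324)/156) + 266) = 1/((-55/156 - (-5 - 384 + 432)/156) + 266) = 1/((-55/156 - 1/156*43) + 266) = 1/((-55/156 - 43/156) + 266) = 1/(-49/78 + 266) = 1/(20699/78) = 78/20699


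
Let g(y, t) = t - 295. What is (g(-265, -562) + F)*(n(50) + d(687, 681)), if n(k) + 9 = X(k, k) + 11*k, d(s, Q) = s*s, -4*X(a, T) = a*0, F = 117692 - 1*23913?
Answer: 43906574220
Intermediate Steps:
F = 93779 (F = 117692 - 23913 = 93779)
X(a, T) = 0 (X(a, T) = -a*0/4 = -¼*0 = 0)
d(s, Q) = s²
g(y, t) = -295 + t
n(k) = -9 + 11*k (n(k) = -9 + (0 + 11*k) = -9 + 11*k)
(g(-265, -562) + F)*(n(50) + d(687, 681)) = ((-295 - 562) + 93779)*((-9 + 11*50) + 687²) = (-857 + 93779)*((-9 + 550) + 471969) = 92922*(541 + 471969) = 92922*472510 = 43906574220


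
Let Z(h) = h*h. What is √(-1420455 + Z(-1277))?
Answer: √210274 ≈ 458.56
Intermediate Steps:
Z(h) = h²
√(-1420455 + Z(-1277)) = √(-1420455 + (-1277)²) = √(-1420455 + 1630729) = √210274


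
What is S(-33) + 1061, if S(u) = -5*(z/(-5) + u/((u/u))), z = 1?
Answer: 1227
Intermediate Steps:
S(u) = 1 - 5*u (S(u) = -5*(1/(-5) + u/((u/u))) = -5*(1*(-⅕) + u/1) = -5*(-⅕ + u*1) = -5*(-⅕ + u) = 1 - 5*u)
S(-33) + 1061 = (1 - 5*(-33)) + 1061 = (1 + 165) + 1061 = 166 + 1061 = 1227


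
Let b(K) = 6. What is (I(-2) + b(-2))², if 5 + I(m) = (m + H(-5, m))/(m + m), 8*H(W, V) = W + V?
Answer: 3025/1024 ≈ 2.9541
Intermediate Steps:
H(W, V) = V/8 + W/8 (H(W, V) = (W + V)/8 = (V + W)/8 = V/8 + W/8)
I(m) = -5 + (-5/8 + 9*m/8)/(2*m) (I(m) = -5 + (m + (m/8 + (⅛)*(-5)))/(m + m) = -5 + (m + (m/8 - 5/8))/((2*m)) = -5 + (m + (-5/8 + m/8))*(1/(2*m)) = -5 + (-5/8 + 9*m/8)*(1/(2*m)) = -5 + (-5/8 + 9*m/8)/(2*m))
(I(-2) + b(-2))² = ((1/16)*(-5 - 71*(-2))/(-2) + 6)² = ((1/16)*(-½)*(-5 + 142) + 6)² = ((1/16)*(-½)*137 + 6)² = (-137/32 + 6)² = (55/32)² = 3025/1024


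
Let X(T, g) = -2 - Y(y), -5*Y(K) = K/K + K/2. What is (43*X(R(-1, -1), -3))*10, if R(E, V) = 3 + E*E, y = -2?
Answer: -860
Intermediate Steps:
R(E, V) = 3 + E**2
Y(K) = -1/5 - K/10 (Y(K) = -(K/K + K/2)/5 = -(1 + K*(1/2))/5 = -(1 + K/2)/5 = -1/5 - K/10)
X(T, g) = -2 (X(T, g) = -2 - (-1/5 - 1/10*(-2)) = -2 - (-1/5 + 1/5) = -2 - 1*0 = -2 + 0 = -2)
(43*X(R(-1, -1), -3))*10 = (43*(-2))*10 = -86*10 = -860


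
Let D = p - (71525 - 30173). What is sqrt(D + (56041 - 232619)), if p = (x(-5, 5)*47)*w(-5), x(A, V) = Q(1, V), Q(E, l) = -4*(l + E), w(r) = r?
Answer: I*sqrt(212290) ≈ 460.75*I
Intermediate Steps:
Q(E, l) = -4*E - 4*l (Q(E, l) = -4*(E + l) = -4*E - 4*l)
x(A, V) = -4 - 4*V (x(A, V) = -4*1 - 4*V = -4 - 4*V)
p = 5640 (p = ((-4 - 4*5)*47)*(-5) = ((-4 - 20)*47)*(-5) = -24*47*(-5) = -1128*(-5) = 5640)
D = -35712 (D = 5640 - (71525 - 30173) = 5640 - 1*41352 = 5640 - 41352 = -35712)
sqrt(D + (56041 - 232619)) = sqrt(-35712 + (56041 - 232619)) = sqrt(-35712 - 176578) = sqrt(-212290) = I*sqrt(212290)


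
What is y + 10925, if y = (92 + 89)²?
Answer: 43686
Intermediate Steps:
y = 32761 (y = 181² = 32761)
y + 10925 = 32761 + 10925 = 43686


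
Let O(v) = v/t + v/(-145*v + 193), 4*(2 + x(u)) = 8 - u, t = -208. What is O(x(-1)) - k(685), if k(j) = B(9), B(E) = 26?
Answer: -13563059/521664 ≈ -26.000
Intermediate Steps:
k(j) = 26
x(u) = -u/4 (x(u) = -2 + (8 - u)/4 = -2 + (2 - u/4) = -u/4)
O(v) = -v/208 + v/(193 - 145*v) (O(v) = v/(-208) + v/(-145*v + 193) = v*(-1/208) + v/(193 - 145*v) = -v/208 + v/(193 - 145*v))
O(x(-1)) - k(685) = -5*(-1/4*(-1))*(3 + 29*(-1/4*(-1)))/(-40144 + 30160*(-1/4*(-1))) - 1*26 = -5*1/4*(3 + 29*(1/4))/(-40144 + 30160*(1/4)) - 26 = -5*1/4*(3 + 29/4)/(-40144 + 7540) - 26 = -5*1/4*41/4/(-32604) - 26 = -5*1/4*(-1/32604)*41/4 - 26 = 205/521664 - 26 = -13563059/521664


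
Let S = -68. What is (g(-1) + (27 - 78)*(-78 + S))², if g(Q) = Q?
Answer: 55428025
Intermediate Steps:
(g(-1) + (27 - 78)*(-78 + S))² = (-1 + (27 - 78)*(-78 - 68))² = (-1 - 51*(-146))² = (-1 + 7446)² = 7445² = 55428025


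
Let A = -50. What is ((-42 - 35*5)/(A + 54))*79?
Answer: -17143/4 ≈ -4285.8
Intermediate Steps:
((-42 - 35*5)/(A + 54))*79 = ((-42 - 35*5)/(-50 + 54))*79 = ((-42 - 175)/4)*79 = -217*1/4*79 = -217/4*79 = -17143/4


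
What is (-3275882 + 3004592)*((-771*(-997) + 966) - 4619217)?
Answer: 1044348217560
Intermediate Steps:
(-3275882 + 3004592)*((-771*(-997) + 966) - 4619217) = -271290*((768687 + 966) - 4619217) = -271290*(769653 - 4619217) = -271290*(-3849564) = 1044348217560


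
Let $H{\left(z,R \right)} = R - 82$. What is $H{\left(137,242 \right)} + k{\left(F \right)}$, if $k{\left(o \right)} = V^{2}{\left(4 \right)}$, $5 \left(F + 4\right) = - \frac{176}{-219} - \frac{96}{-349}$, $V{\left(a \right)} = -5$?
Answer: $185$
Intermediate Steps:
$F = - \frac{1446172}{382155}$ ($F = -4 + \frac{- \frac{176}{-219} - \frac{96}{-349}}{5} = -4 + \frac{\left(-176\right) \left(- \frac{1}{219}\right) - - \frac{96}{349}}{5} = -4 + \frac{\frac{176}{219} + \frac{96}{349}}{5} = -4 + \frac{1}{5} \cdot \frac{82448}{76431} = -4 + \frac{82448}{382155} = - \frac{1446172}{382155} \approx -3.7843$)
$H{\left(z,R \right)} = -82 + R$ ($H{\left(z,R \right)} = R - 82 = -82 + R$)
$k{\left(o \right)} = 25$ ($k{\left(o \right)} = \left(-5\right)^{2} = 25$)
$H{\left(137,242 \right)} + k{\left(F \right)} = \left(-82 + 242\right) + 25 = 160 + 25 = 185$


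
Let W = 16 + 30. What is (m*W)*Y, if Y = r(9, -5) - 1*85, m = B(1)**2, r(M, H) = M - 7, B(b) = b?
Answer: -3818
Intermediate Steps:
r(M, H) = -7 + M
m = 1 (m = 1**2 = 1)
Y = -83 (Y = (-7 + 9) - 1*85 = 2 - 85 = -83)
W = 46
(m*W)*Y = (1*46)*(-83) = 46*(-83) = -3818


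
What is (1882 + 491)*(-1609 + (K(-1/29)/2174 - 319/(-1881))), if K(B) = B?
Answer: -13719566917721/3593622 ≈ -3.8178e+6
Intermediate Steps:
(1882 + 491)*(-1609 + (K(-1/29)/2174 - 319/(-1881))) = (1882 + 491)*(-1609 + (-1/29/2174 - 319/(-1881))) = 2373*(-1609 + (-1*1/29*(1/2174) - 319*(-1/1881))) = 2373*(-1609 + (-1/29*1/2174 + 29/171)) = 2373*(-1609 + (-1/63046 + 29/171)) = 2373*(-1609 + 1828163/10780866) = 2373*(-17344585231/10780866) = -13719566917721/3593622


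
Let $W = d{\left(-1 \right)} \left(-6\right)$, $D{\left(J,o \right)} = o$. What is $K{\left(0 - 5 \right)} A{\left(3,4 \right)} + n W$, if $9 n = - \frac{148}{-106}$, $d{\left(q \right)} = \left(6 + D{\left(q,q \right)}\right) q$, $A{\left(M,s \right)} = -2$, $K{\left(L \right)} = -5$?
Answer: $\frac{2330}{159} \approx 14.654$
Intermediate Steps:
$d{\left(q \right)} = q \left(6 + q\right)$ ($d{\left(q \right)} = \left(6 + q\right) q = q \left(6 + q\right)$)
$n = \frac{74}{477}$ ($n = \frac{\left(-148\right) \frac{1}{-106}}{9} = \frac{\left(-148\right) \left(- \frac{1}{106}\right)}{9} = \frac{1}{9} \cdot \frac{74}{53} = \frac{74}{477} \approx 0.15514$)
$W = 30$ ($W = - (6 - 1) \left(-6\right) = \left(-1\right) 5 \left(-6\right) = \left(-5\right) \left(-6\right) = 30$)
$K{\left(0 - 5 \right)} A{\left(3,4 \right)} + n W = \left(-5\right) \left(-2\right) + \frac{74}{477} \cdot 30 = 10 + \frac{740}{159} = \frac{2330}{159}$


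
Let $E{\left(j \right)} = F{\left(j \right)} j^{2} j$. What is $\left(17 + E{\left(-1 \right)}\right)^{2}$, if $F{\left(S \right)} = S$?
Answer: $324$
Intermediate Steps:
$E{\left(j \right)} = j^{4}$ ($E{\left(j \right)} = j j^{2} j = j^{3} j = j^{4}$)
$\left(17 + E{\left(-1 \right)}\right)^{2} = \left(17 + \left(-1\right)^{4}\right)^{2} = \left(17 + 1\right)^{2} = 18^{2} = 324$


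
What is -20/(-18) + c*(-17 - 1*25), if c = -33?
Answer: 12484/9 ≈ 1387.1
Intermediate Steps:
-20/(-18) + c*(-17 - 1*25) = -20/(-18) - 33*(-17 - 1*25) = -20*(-1/18) - 33*(-17 - 25) = 10/9 - 33*(-42) = 10/9 + 1386 = 12484/9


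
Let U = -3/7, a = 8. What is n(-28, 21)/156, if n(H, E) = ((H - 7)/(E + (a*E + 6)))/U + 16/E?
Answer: 967/127764 ≈ 0.0075686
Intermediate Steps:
U = -3/7 (U = -3*⅐ = -3/7 ≈ -0.42857)
n(H, E) = 16/E - 7*(-7 + H)/(3*(6 + 9*E)) (n(H, E) = ((H - 7)/(E + (8*E + 6)))/(-3/7) + 16/E = ((-7 + H)/(E + (6 + 8*E)))*(-7/3) + 16/E = ((-7 + H)/(6 + 9*E))*(-7/3) + 16/E = -7*(-7 + H)/(3*(6 + 9*E)) + 16/E = 16/E - 7*(-7 + H)/(3*(6 + 9*E)))
n(-28, 21)/156 = ((⅑)*(288 + 481*21 - 7*21*(-28))/(21*(2 + 3*21)))/156 = ((⅑)*(1/21)*(288 + 10101 + 4116)/(2 + 63))*(1/156) = ((⅑)*(1/21)*14505/65)*(1/156) = ((⅑)*(1/21)*(1/65)*14505)*(1/156) = (967/819)*(1/156) = 967/127764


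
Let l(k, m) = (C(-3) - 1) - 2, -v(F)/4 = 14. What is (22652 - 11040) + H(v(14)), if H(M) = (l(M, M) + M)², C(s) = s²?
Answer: 14112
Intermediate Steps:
v(F) = -56 (v(F) = -4*14 = -56)
l(k, m) = 6 (l(k, m) = ((-3)² - 1) - 2 = (9 - 1) - 2 = 8 - 2 = 6)
H(M) = (6 + M)²
(22652 - 11040) + H(v(14)) = (22652 - 11040) + (6 - 56)² = 11612 + (-50)² = 11612 + 2500 = 14112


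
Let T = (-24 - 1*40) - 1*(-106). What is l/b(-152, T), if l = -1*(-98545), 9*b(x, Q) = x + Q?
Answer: -177381/22 ≈ -8062.8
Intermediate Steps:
T = 42 (T = (-24 - 40) + 106 = -64 + 106 = 42)
b(x, Q) = Q/9 + x/9 (b(x, Q) = (x + Q)/9 = (Q + x)/9 = Q/9 + x/9)
l = 98545
l/b(-152, T) = 98545/((⅑)*42 + (⅑)*(-152)) = 98545/(14/3 - 152/9) = 98545/(-110/9) = 98545*(-9/110) = -177381/22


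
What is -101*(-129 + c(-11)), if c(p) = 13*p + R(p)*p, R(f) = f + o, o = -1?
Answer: 14140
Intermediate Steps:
R(f) = -1 + f (R(f) = f - 1 = -1 + f)
c(p) = 13*p + p*(-1 + p) (c(p) = 13*p + (-1 + p)*p = 13*p + p*(-1 + p))
-101*(-129 + c(-11)) = -101*(-129 - 11*(12 - 11)) = -101*(-129 - 11*1) = -101*(-129 - 11) = -101*(-140) = 14140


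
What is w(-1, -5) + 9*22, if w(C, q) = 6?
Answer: 204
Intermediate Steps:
w(-1, -5) + 9*22 = 6 + 9*22 = 6 + 198 = 204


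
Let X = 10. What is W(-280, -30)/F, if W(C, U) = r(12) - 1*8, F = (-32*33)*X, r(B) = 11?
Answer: -1/3520 ≈ -0.00028409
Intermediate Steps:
F = -10560 (F = -32*33*10 = -1056*10 = -10560)
W(C, U) = 3 (W(C, U) = 11 - 1*8 = 11 - 8 = 3)
W(-280, -30)/F = 3/(-10560) = 3*(-1/10560) = -1/3520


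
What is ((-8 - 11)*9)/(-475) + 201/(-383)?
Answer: -1578/9575 ≈ -0.16480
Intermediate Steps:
((-8 - 11)*9)/(-475) + 201/(-383) = -19*9*(-1/475) + 201*(-1/383) = -171*(-1/475) - 201/383 = 9/25 - 201/383 = -1578/9575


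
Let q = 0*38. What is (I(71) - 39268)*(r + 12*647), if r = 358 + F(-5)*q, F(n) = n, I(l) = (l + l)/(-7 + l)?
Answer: -5102666805/16 ≈ -3.1892e+8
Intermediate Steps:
I(l) = 2*l/(-7 + l) (I(l) = (2*l)/(-7 + l) = 2*l/(-7 + l))
q = 0
r = 358 (r = 358 - 5*0 = 358 + 0 = 358)
(I(71) - 39268)*(r + 12*647) = (2*71/(-7 + 71) - 39268)*(358 + 12*647) = (2*71/64 - 39268)*(358 + 7764) = (2*71*(1/64) - 39268)*8122 = (71/32 - 39268)*8122 = -1256505/32*8122 = -5102666805/16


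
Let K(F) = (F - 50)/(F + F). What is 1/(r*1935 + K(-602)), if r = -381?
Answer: -301/221907572 ≈ -1.3564e-6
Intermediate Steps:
K(F) = (-50 + F)/(2*F) (K(F) = (-50 + F)/((2*F)) = (-50 + F)*(1/(2*F)) = (-50 + F)/(2*F))
1/(r*1935 + K(-602)) = 1/(-381*1935 + (½)*(-50 - 602)/(-602)) = 1/(-737235 + (½)*(-1/602)*(-652)) = 1/(-737235 + 163/301) = 1/(-221907572/301) = -301/221907572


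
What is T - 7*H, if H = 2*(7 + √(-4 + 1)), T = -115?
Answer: -213 - 14*I*√3 ≈ -213.0 - 24.249*I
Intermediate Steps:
H = 14 + 2*I*√3 (H = 2*(7 + √(-3)) = 2*(7 + I*√3) = 14 + 2*I*√3 ≈ 14.0 + 3.4641*I)
T - 7*H = -115 - 7*(14 + 2*I*√3) = -115 + (-98 - 14*I*√3) = -213 - 14*I*√3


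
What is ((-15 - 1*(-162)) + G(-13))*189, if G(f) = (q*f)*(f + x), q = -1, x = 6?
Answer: 10584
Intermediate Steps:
G(f) = -f*(6 + f) (G(f) = (-f)*(f + 6) = (-f)*(6 + f) = -f*(6 + f))
((-15 - 1*(-162)) + G(-13))*189 = ((-15 - 1*(-162)) - 1*(-13)*(6 - 13))*189 = ((-15 + 162) - 1*(-13)*(-7))*189 = (147 - 91)*189 = 56*189 = 10584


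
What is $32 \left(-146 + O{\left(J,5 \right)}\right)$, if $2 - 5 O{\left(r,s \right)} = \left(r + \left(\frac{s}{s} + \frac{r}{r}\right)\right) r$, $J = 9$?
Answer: $- \frac{26464}{5} \approx -5292.8$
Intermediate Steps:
$O{\left(r,s \right)} = \frac{2}{5} - \frac{r \left(2 + r\right)}{5}$ ($O{\left(r,s \right)} = \frac{2}{5} - \frac{\left(r + \left(\frac{s}{s} + \frac{r}{r}\right)\right) r}{5} = \frac{2}{5} - \frac{\left(r + \left(1 + 1\right)\right) r}{5} = \frac{2}{5} - \frac{\left(r + 2\right) r}{5} = \frac{2}{5} - \frac{\left(2 + r\right) r}{5} = \frac{2}{5} - \frac{r \left(2 + r\right)}{5}$)
$32 \left(-146 + O{\left(J,5 \right)}\right) = 32 \left(-146 - \left(\frac{16}{5} + \frac{81}{5}\right)\right) = 32 \left(-146 - \frac{97}{5}\right) = 32 \left(- \frac{827}{5}\right) = - \frac{26464}{5}$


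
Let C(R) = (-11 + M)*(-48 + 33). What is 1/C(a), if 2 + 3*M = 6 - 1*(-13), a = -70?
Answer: 1/80 ≈ 0.012500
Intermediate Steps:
M = 17/3 (M = -⅔ + (6 - 1*(-13))/3 = -⅔ + (6 + 13)/3 = -⅔ + (⅓)*19 = -⅔ + 19/3 = 17/3 ≈ 5.6667)
C(R) = 80 (C(R) = (-11 + 17/3)*(-48 + 33) = -16/3*(-15) = 80)
1/C(a) = 1/80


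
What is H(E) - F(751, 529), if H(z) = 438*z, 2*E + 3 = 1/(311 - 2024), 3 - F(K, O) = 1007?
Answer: 198064/571 ≈ 346.87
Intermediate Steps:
F(K, O) = -1004 (F(K, O) = 3 - 1*1007 = 3 - 1007 = -1004)
E = -2570/1713 (E = -3/2 + 1/(2*(311 - 2024)) = -3/2 + (1/2)/(-1713) = -3/2 + (1/2)*(-1/1713) = -3/2 - 1/3426 = -2570/1713 ≈ -1.5003)
H(E) - F(751, 529) = 438*(-2570/1713) - 1*(-1004) = -375220/571 + 1004 = 198064/571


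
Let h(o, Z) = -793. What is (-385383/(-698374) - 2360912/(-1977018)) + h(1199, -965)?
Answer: -546241390259747/690348984366 ≈ -791.25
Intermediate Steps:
(-385383/(-698374) - 2360912/(-1977018)) + h(1199, -965) = (-385383/(-698374) - 2360912/(-1977018)) - 793 = (-385383*(-1/698374) - 2360912*(-1/1977018)) - 793 = (385383/698374 + 1180456/988509) - 793 = 1205354342491/690348984366 - 793 = -546241390259747/690348984366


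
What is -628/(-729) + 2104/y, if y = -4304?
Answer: 146137/392202 ≈ 0.37261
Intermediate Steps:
-628/(-729) + 2104/y = -628/(-729) + 2104/(-4304) = -628*(-1/729) + 2104*(-1/4304) = 628/729 - 263/538 = 146137/392202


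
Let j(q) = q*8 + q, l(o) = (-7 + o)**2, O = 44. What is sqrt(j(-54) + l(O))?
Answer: sqrt(883) ≈ 29.715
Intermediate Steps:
j(q) = 9*q (j(q) = 8*q + q = 9*q)
sqrt(j(-54) + l(O)) = sqrt(9*(-54) + (-7 + 44)**2) = sqrt(-486 + 37**2) = sqrt(-486 + 1369) = sqrt(883)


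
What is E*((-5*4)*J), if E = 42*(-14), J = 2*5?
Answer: 117600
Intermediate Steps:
J = 10
E = -588
E*((-5*4)*J) = -588*(-5*4)*10 = -(-11760)*10 = -588*(-200) = 117600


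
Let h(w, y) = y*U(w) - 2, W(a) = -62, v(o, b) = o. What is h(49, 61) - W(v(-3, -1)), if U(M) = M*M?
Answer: 146521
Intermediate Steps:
U(M) = M**2
h(w, y) = -2 + y*w**2 (h(w, y) = y*w**2 - 2 = -2 + y*w**2)
h(49, 61) - W(v(-3, -1)) = (-2 + 61*49**2) - 1*(-62) = (-2 + 61*2401) + 62 = (-2 + 146461) + 62 = 146459 + 62 = 146521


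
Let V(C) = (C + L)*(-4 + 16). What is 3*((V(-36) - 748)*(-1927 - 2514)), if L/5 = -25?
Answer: 35705640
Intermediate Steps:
L = -125 (L = 5*(-25) = -125)
V(C) = -1500 + 12*C (V(C) = (C - 125)*(-4 + 16) = (-125 + C)*12 = -1500 + 12*C)
3*((V(-36) - 748)*(-1927 - 2514)) = 3*(((-1500 + 12*(-36)) - 748)*(-1927 - 2514)) = 3*(((-1500 - 432) - 748)*(-4441)) = 3*((-1932 - 748)*(-4441)) = 3*(-2680*(-4441)) = 3*11901880 = 35705640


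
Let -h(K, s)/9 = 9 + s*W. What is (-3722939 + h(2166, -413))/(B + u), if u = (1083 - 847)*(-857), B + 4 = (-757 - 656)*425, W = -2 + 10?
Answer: 527612/114683 ≈ 4.6006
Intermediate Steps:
W = 8
B = -600529 (B = -4 + (-757 - 656)*425 = -4 - 1413*425 = -4 - 600525 = -600529)
h(K, s) = -81 - 72*s (h(K, s) = -9*(9 + s*8) = -9*(9 + 8*s) = -81 - 72*s)
u = -202252 (u = 236*(-857) = -202252)
(-3722939 + h(2166, -413))/(B + u) = (-3722939 + (-81 - 72*(-413)))/(-600529 - 202252) = (-3722939 + (-81 + 29736))/(-802781) = (-3722939 + 29655)*(-1/802781) = -3693284*(-1/802781) = 527612/114683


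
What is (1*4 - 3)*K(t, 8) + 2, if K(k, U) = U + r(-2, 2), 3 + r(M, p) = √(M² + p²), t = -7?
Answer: 7 + 2*√2 ≈ 9.8284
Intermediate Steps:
r(M, p) = -3 + √(M² + p²)
K(k, U) = -3 + U + 2*√2 (K(k, U) = U + (-3 + √((-2)² + 2²)) = U + (-3 + √(4 + 4)) = U + (-3 + √8) = U + (-3 + 2*√2) = -3 + U + 2*√2)
(1*4 - 3)*K(t, 8) + 2 = (1*4 - 3)*(-3 + 8 + 2*√2) + 2 = (4 - 3)*(5 + 2*√2) + 2 = 1*(5 + 2*√2) + 2 = (5 + 2*√2) + 2 = 7 + 2*√2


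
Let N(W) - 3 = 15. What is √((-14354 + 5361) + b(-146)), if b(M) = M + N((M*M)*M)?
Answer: I*√9121 ≈ 95.504*I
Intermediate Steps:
N(W) = 18 (N(W) = 3 + 15 = 18)
b(M) = 18 + M (b(M) = M + 18 = 18 + M)
√((-14354 + 5361) + b(-146)) = √((-14354 + 5361) + (18 - 146)) = √(-8993 - 128) = √(-9121) = I*√9121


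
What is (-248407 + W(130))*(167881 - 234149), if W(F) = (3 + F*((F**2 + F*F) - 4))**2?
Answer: -1279150834733144376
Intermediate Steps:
W(F) = (3 + F*(-4 + 2*F**2))**2 (W(F) = (3 + F*((F**2 + F**2) - 4))**2 = (3 + F*(2*F**2 - 4))**2 = (3 + F*(-4 + 2*F**2))**2)
(-248407 + W(130))*(167881 - 234149) = (-248407 + (3 - 4*130 + 2*130**3)**2)*(167881 - 234149) = (-248407 + (3 - 520 + 2*2197000)**2)*(-66268) = (-248407 + (3 - 520 + 4394000)**2)*(-66268) = (-248407 + 4393483**2)*(-66268) = (-248407 + 19302692871289)*(-66268) = 19302692622882*(-66268) = -1279150834733144376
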